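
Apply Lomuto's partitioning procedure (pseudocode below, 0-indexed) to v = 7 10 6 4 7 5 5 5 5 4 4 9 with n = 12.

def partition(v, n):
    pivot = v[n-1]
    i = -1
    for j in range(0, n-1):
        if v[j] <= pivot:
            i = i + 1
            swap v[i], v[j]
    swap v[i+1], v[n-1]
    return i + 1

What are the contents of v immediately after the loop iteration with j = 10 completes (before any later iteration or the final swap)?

pivot=9, i=-1
j=0: 7≤9, i=0, swap(0,0) ⇒ 7 10 6 4 7 5 5 5 5 4 4 9
j=1: 10>9, skip
j=2: 6≤9, i=1, swap(1,2) ⇒ 7 6 10 4 7 5 5 5 5 4 4 9
j=3: 4≤9, i=2, swap(2,3) ⇒ 7 6 4 10 7 5 5 5 5 4 4 9
j=4: 7≤9, i=3, swap(3,4) ⇒ 7 6 4 7 10 5 5 5 5 4 4 9
j=5: 5≤9, i=4, swap(4,5) ⇒ 7 6 4 7 5 10 5 5 5 4 4 9
j=6: 5≤9, i=5, swap(5,6) ⇒ 7 6 4 7 5 5 10 5 5 4 4 9
j=7: 5≤9, i=6, swap(6,7) ⇒ 7 6 4 7 5 5 5 10 5 4 4 9
j=8: 5≤9, i=7, swap(7,8) ⇒ 7 6 4 7 5 5 5 5 10 4 4 9
j=9: 4≤9, i=8, swap(8,9) ⇒ 7 6 4 7 5 5 5 5 4 10 4 9
j=10: 4≤9, i=9, swap(9,10) ⇒ 7 6 4 7 5 5 5 5 4 4 10 9
(after j=10) v = 7 6 4 7 5 5 5 5 4 4 10 9

7 6 4 7 5 5 5 5 4 4 10 9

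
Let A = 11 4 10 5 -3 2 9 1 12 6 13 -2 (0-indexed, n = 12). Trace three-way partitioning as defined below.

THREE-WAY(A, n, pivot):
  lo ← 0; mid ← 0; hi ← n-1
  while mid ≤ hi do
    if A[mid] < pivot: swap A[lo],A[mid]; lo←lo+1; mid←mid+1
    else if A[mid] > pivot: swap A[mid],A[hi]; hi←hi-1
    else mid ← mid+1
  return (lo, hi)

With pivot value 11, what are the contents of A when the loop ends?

4 10 5 -3 2 9 1 -2 6 11 13 12

pivot = 11; lo=0, mid=0, hi=11
A[mid]=11=11: mid=1
A[mid]=4<11: swap A[0],A[1]; lo=1,mid=2 → 4 11 10 5 -3 2 9 1 12 6 13 -2
A[mid]=10<11: swap A[1],A[2]; lo=2,mid=3 → 4 10 11 5 -3 2 9 1 12 6 13 -2
A[mid]=5<11: swap A[2],A[3]; lo=3,mid=4 → 4 10 5 11 -3 2 9 1 12 6 13 -2
A[mid]=-3<11: swap A[3],A[4]; lo=4,mid=5 → 4 10 5 -3 11 2 9 1 12 6 13 -2
A[mid]=2<11: swap A[4],A[5]; lo=5,mid=6 → 4 10 5 -3 2 11 9 1 12 6 13 -2
A[mid]=9<11: swap A[5],A[6]; lo=6,mid=7 → 4 10 5 -3 2 9 11 1 12 6 13 -2
A[mid]=1<11: swap A[6],A[7]; lo=7,mid=8 → 4 10 5 -3 2 9 1 11 12 6 13 -2
A[mid]=12>11: swap A[8],A[11]; hi=10 → 4 10 5 -3 2 9 1 11 -2 6 13 12
A[mid]=-2<11: swap A[7],A[8]; lo=8,mid=9 → 4 10 5 -3 2 9 1 -2 11 6 13 12
A[mid]=6<11: swap A[8],A[9]; lo=9,mid=10 → 4 10 5 -3 2 9 1 -2 6 11 13 12
A[mid]=13>11: swap A[10],A[10]; hi=9 → 4 10 5 -3 2 9 1 -2 6 11 13 12
end: lo=9, hi=9; A = 4 10 5 -3 2 9 1 -2 6 11 13 12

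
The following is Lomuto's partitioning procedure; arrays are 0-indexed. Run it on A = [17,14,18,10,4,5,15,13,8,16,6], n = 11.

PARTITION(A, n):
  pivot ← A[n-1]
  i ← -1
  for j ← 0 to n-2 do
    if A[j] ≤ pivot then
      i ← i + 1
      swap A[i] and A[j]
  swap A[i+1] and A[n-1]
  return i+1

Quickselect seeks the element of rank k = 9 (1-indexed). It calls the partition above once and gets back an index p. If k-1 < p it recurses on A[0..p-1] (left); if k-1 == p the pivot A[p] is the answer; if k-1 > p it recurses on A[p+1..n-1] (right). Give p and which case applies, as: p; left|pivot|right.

2; right

pivot=6, i=-1
j=0: 17>6, skip
j=1: 14>6, skip
j=2: 18>6, skip
j=3: 10>6, skip
j=4: 4≤6, i=0, swap(0,4) ⇒ [4,14,18,10,17,5,15,13,8,16,6]
j=5: 5≤6, i=1, swap(1,5) ⇒ [4,5,18,10,17,14,15,13,8,16,6]
j=6: 15>6, skip
j=7: 13>6, skip
j=8: 8>6, skip
j=9: 16>6, skip
swap(2,10) ⇒ [4,5,6,10,17,14,15,13,8,16,18]; return 2
p = 2; k-1 = 8 > 2 ⇒ right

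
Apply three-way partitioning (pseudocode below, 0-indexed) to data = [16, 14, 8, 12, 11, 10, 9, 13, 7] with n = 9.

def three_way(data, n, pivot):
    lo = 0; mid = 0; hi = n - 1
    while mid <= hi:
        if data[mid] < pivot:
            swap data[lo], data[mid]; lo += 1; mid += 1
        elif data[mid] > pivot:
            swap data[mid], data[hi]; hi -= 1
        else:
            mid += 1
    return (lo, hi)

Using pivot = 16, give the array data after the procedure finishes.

[14, 8, 12, 11, 10, 9, 13, 7, 16]

lo=0 mid=0 hi=8
16=16: mid=1
14<16: swap(0,1), lo=1 mid=2 ⇒ [14, 16, 8, 12, 11, 10, 9, 13, 7]
8<16: swap(1,2), lo=2 mid=3 ⇒ [14, 8, 16, 12, 11, 10, 9, 13, 7]
12<16: swap(2,3), lo=3 mid=4 ⇒ [14, 8, 12, 16, 11, 10, 9, 13, 7]
11<16: swap(3,4), lo=4 mid=5 ⇒ [14, 8, 12, 11, 16, 10, 9, 13, 7]
10<16: swap(4,5), lo=5 mid=6 ⇒ [14, 8, 12, 11, 10, 16, 9, 13, 7]
9<16: swap(5,6), lo=6 mid=7 ⇒ [14, 8, 12, 11, 10, 9, 16, 13, 7]
13<16: swap(6,7), lo=7 mid=8 ⇒ [14, 8, 12, 11, 10, 9, 13, 16, 7]
7<16: swap(7,8), lo=8 mid=9 ⇒ [14, 8, 12, 11, 10, 9, 13, 7, 16]
done. lo=8 hi=8; data=[14, 8, 12, 11, 10, 9, 13, 7, 16]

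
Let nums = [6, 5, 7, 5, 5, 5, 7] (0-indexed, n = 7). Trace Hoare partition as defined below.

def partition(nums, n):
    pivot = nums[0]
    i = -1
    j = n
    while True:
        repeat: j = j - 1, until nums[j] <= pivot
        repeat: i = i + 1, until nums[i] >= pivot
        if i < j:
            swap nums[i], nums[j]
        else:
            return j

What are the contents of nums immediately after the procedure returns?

pivot = nums[0] = 6; i = -1, j = 7
j→5 (nums[5]=5≤6), i→0 (nums[0]=6≥6); i<j, swap → [5, 5, 7, 5, 5, 6, 7]
j→4 (nums[4]=5≤6), i→2 (nums[2]=7≥6); i<j, swap → [5, 5, 5, 5, 7, 6, 7]
j→3, i→4; i≥j, return j=3. nums = [5, 5, 5, 5, 7, 6, 7]

[5, 5, 5, 5, 7, 6, 7]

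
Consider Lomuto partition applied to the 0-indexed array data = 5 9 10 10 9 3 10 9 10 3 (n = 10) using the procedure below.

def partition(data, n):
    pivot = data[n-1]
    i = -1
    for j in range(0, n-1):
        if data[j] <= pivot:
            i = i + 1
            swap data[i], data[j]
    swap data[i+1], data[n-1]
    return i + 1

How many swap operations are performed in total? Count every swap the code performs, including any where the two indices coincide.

pivot=3, i=-1
j=0: 5>3, skip
j=1: 9>3, skip
j=2: 10>3, skip
j=3: 10>3, skip
j=4: 9>3, skip
j=5: 3≤3, i=0, swap(0,5) ⇒ 3 9 10 10 9 5 10 9 10 3
j=6: 10>3, skip
j=7: 9>3, skip
j=8: 10>3, skip
swap(1,9) ⇒ 3 3 10 10 9 5 10 9 10 9; return 1

2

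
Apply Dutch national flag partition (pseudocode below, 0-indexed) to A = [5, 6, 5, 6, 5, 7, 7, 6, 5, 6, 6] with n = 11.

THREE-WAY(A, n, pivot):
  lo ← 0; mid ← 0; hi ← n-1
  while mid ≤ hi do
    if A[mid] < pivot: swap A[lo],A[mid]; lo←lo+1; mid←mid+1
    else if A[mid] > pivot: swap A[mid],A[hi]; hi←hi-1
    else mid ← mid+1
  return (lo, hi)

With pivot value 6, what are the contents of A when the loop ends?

pivot = 6; lo=0, mid=0, hi=10
A[mid]=5<6: swap A[0],A[0]; lo=1,mid=1 → [5, 6, 5, 6, 5, 7, 7, 6, 5, 6, 6]
A[mid]=6=6: mid=2
A[mid]=5<6: swap A[1],A[2]; lo=2,mid=3 → [5, 5, 6, 6, 5, 7, 7, 6, 5, 6, 6]
A[mid]=6=6: mid=4
A[mid]=5<6: swap A[2],A[4]; lo=3,mid=5 → [5, 5, 5, 6, 6, 7, 7, 6, 5, 6, 6]
A[mid]=7>6: swap A[5],A[10]; hi=9 → [5, 5, 5, 6, 6, 6, 7, 6, 5, 6, 7]
A[mid]=6=6: mid=6
A[mid]=7>6: swap A[6],A[9]; hi=8 → [5, 5, 5, 6, 6, 6, 6, 6, 5, 7, 7]
A[mid]=6=6: mid=7
A[mid]=6=6: mid=8
A[mid]=5<6: swap A[3],A[8]; lo=4,mid=9 → [5, 5, 5, 5, 6, 6, 6, 6, 6, 7, 7]
end: lo=4, hi=8; A = [5, 5, 5, 5, 6, 6, 6, 6, 6, 7, 7]

[5, 5, 5, 5, 6, 6, 6, 6, 6, 7, 7]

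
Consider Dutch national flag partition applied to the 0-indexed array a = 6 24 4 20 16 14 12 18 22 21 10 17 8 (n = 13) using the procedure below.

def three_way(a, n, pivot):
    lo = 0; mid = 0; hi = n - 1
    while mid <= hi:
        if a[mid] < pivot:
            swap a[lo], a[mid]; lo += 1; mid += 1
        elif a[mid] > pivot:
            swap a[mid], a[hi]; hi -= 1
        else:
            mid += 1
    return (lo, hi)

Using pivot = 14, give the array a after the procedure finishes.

6 8 4 10 12 14 18 22 21 16 17 20 24

pivot = 14; lo=0, mid=0, hi=12
a[mid]=6<14: swap a[0],a[0]; lo=1,mid=1 → 6 24 4 20 16 14 12 18 22 21 10 17 8
a[mid]=24>14: swap a[1],a[12]; hi=11 → 6 8 4 20 16 14 12 18 22 21 10 17 24
a[mid]=8<14: swap a[1],a[1]; lo=2,mid=2 → 6 8 4 20 16 14 12 18 22 21 10 17 24
a[mid]=4<14: swap a[2],a[2]; lo=3,mid=3 → 6 8 4 20 16 14 12 18 22 21 10 17 24
a[mid]=20>14: swap a[3],a[11]; hi=10 → 6 8 4 17 16 14 12 18 22 21 10 20 24
a[mid]=17>14: swap a[3],a[10]; hi=9 → 6 8 4 10 16 14 12 18 22 21 17 20 24
a[mid]=10<14: swap a[3],a[3]; lo=4,mid=4 → 6 8 4 10 16 14 12 18 22 21 17 20 24
a[mid]=16>14: swap a[4],a[9]; hi=8 → 6 8 4 10 21 14 12 18 22 16 17 20 24
a[mid]=21>14: swap a[4],a[8]; hi=7 → 6 8 4 10 22 14 12 18 21 16 17 20 24
a[mid]=22>14: swap a[4],a[7]; hi=6 → 6 8 4 10 18 14 12 22 21 16 17 20 24
a[mid]=18>14: swap a[4],a[6]; hi=5 → 6 8 4 10 12 14 18 22 21 16 17 20 24
a[mid]=12<14: swap a[4],a[4]; lo=5,mid=5 → 6 8 4 10 12 14 18 22 21 16 17 20 24
a[mid]=14=14: mid=6
end: lo=5, hi=5; a = 6 8 4 10 12 14 18 22 21 16 17 20 24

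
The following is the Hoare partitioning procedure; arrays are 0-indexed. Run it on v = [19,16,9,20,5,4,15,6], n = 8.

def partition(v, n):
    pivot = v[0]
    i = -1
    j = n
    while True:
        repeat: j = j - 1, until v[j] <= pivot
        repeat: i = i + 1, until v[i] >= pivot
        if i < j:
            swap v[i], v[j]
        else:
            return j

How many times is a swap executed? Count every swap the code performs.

pivot=19
j stops at 7 (6), i stops at 0 (19); swap ⇒ [6,16,9,20,5,4,15,19]
j stops at 6 (15), i stops at 3 (20); swap ⇒ [6,16,9,15,5,4,20,19]
j stops at 5, i stops at 6; i≥j ⇒ return 5. v=[6,16,9,15,5,4,20,19]

2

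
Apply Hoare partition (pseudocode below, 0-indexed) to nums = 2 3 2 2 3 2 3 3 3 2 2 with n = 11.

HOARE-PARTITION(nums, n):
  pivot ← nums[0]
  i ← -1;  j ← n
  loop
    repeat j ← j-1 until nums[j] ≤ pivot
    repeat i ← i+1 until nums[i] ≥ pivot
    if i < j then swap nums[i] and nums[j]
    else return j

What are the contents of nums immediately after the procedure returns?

pivot = nums[0] = 2; i = -1, j = 11
j→10 (nums[10]=2≤2), i→0 (nums[0]=2≥2); i<j, swap → 2 3 2 2 3 2 3 3 3 2 2
j→9 (nums[9]=2≤2), i→1 (nums[1]=3≥2); i<j, swap → 2 2 2 2 3 2 3 3 3 3 2
j→5 (nums[5]=2≤2), i→2 (nums[2]=2≥2); i<j, swap → 2 2 2 2 3 2 3 3 3 3 2
j→3, i→3; i≥j, return j=3. nums = 2 2 2 2 3 2 3 3 3 3 2

2 2 2 2 3 2 3 3 3 3 2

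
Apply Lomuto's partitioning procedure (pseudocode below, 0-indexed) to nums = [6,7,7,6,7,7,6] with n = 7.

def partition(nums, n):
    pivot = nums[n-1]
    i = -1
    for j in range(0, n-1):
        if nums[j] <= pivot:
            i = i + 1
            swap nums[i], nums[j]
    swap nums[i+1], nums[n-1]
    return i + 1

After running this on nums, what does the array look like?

pivot=6, i=-1
j=0: 6≤6, i=0, swap(0,0) ⇒ [6,7,7,6,7,7,6]
j=1: 7>6, skip
j=2: 7>6, skip
j=3: 6≤6, i=1, swap(1,3) ⇒ [6,6,7,7,7,7,6]
j=4: 7>6, skip
j=5: 7>6, skip
swap(2,6) ⇒ [6,6,6,7,7,7,7]; return 2

[6,6,6,7,7,7,7]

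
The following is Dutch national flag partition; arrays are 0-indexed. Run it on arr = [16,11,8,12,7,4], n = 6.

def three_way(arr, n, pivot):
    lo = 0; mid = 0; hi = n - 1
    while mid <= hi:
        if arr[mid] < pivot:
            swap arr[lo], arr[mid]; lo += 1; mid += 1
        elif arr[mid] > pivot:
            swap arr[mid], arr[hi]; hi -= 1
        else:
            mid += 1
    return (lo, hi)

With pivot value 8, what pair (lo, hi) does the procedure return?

pivot = 8; lo=0, mid=0, hi=5
arr[mid]=16>8: swap arr[0],arr[5]; hi=4 → [4,11,8,12,7,16]
arr[mid]=4<8: swap arr[0],arr[0]; lo=1,mid=1 → [4,11,8,12,7,16]
arr[mid]=11>8: swap arr[1],arr[4]; hi=3 → [4,7,8,12,11,16]
arr[mid]=7<8: swap arr[1],arr[1]; lo=2,mid=2 → [4,7,8,12,11,16]
arr[mid]=8=8: mid=3
arr[mid]=12>8: swap arr[3],arr[3]; hi=2 → [4,7,8,12,11,16]
end: lo=2, hi=2; arr = [4,7,8,12,11,16]

(2, 2)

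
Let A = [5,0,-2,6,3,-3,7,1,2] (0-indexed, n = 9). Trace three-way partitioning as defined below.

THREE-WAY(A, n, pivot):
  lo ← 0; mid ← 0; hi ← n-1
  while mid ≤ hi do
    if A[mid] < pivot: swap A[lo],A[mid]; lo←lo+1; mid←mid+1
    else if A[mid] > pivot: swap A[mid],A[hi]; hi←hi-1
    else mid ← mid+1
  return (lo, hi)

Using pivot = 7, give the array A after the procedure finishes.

[5,0,-2,6,3,-3,1,2,7]

lo=0 mid=0 hi=8
5<7: swap(0,0), lo=1 mid=1 ⇒ [5,0,-2,6,3,-3,7,1,2]
0<7: swap(1,1), lo=2 mid=2 ⇒ [5,0,-2,6,3,-3,7,1,2]
-2<7: swap(2,2), lo=3 mid=3 ⇒ [5,0,-2,6,3,-3,7,1,2]
6<7: swap(3,3), lo=4 mid=4 ⇒ [5,0,-2,6,3,-3,7,1,2]
3<7: swap(4,4), lo=5 mid=5 ⇒ [5,0,-2,6,3,-3,7,1,2]
-3<7: swap(5,5), lo=6 mid=6 ⇒ [5,0,-2,6,3,-3,7,1,2]
7=7: mid=7
1<7: swap(6,7), lo=7 mid=8 ⇒ [5,0,-2,6,3,-3,1,7,2]
2<7: swap(7,8), lo=8 mid=9 ⇒ [5,0,-2,6,3,-3,1,2,7]
done. lo=8 hi=8; A=[5,0,-2,6,3,-3,1,2,7]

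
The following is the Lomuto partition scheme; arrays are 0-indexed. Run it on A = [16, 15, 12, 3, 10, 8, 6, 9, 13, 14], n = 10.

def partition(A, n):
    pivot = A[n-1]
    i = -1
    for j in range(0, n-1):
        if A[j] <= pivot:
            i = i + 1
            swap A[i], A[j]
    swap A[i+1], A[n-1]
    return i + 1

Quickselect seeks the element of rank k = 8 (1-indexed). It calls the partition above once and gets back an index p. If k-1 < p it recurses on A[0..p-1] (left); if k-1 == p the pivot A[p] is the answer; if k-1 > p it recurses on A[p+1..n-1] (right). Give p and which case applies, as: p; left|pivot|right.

7; pivot

pivot = A[9] = 14; i = -1
j=0: A[0]=16 > 14 → no swap
j=1: A[1]=15 > 14 → no swap
j=2: A[2]=12 ≤ 14 → i=0, swap A[0],A[2] → [12, 15, 16, 3, 10, 8, 6, 9, 13, 14]
j=3: A[3]=3 ≤ 14 → i=1, swap A[1],A[3] → [12, 3, 16, 15, 10, 8, 6, 9, 13, 14]
j=4: A[4]=10 ≤ 14 → i=2, swap A[2],A[4] → [12, 3, 10, 15, 16, 8, 6, 9, 13, 14]
j=5: A[5]=8 ≤ 14 → i=3, swap A[3],A[5] → [12, 3, 10, 8, 16, 15, 6, 9, 13, 14]
j=6: A[6]=6 ≤ 14 → i=4, swap A[4],A[6] → [12, 3, 10, 8, 6, 15, 16, 9, 13, 14]
j=7: A[7]=9 ≤ 14 → i=5, swap A[5],A[7] → [12, 3, 10, 8, 6, 9, 16, 15, 13, 14]
j=8: A[8]=13 ≤ 14 → i=6, swap A[6],A[8] → [12, 3, 10, 8, 6, 9, 13, 15, 16, 14]
final swap A[7],A[9] → [12, 3, 10, 8, 6, 9, 13, 14, 16, 15]; return 7
p = 7; k-1 = 7 == 7 ⇒ pivot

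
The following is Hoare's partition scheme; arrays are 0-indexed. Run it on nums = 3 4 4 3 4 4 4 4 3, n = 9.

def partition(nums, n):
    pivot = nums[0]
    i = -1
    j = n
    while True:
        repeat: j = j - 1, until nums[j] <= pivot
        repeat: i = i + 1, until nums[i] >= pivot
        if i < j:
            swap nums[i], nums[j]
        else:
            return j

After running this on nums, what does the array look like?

3 3 4 4 4 4 4 4 3

pivot = nums[0] = 3; i = -1, j = 9
j→8 (nums[8]=3≤3), i→0 (nums[0]=3≥3); i<j, swap → 3 4 4 3 4 4 4 4 3
j→3 (nums[3]=3≤3), i→1 (nums[1]=4≥3); i<j, swap → 3 3 4 4 4 4 4 4 3
j→1, i→2; i≥j, return j=1. nums = 3 3 4 4 4 4 4 4 3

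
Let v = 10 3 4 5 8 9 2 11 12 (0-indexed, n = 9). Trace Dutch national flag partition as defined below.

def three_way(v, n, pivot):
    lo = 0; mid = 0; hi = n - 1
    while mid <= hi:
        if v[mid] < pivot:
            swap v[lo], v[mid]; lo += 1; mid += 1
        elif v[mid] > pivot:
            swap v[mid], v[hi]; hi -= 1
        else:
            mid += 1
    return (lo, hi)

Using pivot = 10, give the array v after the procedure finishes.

3 4 5 8 9 2 10 12 11

lo=0 mid=0 hi=8
10=10: mid=1
3<10: swap(0,1), lo=1 mid=2 ⇒ 3 10 4 5 8 9 2 11 12
4<10: swap(1,2), lo=2 mid=3 ⇒ 3 4 10 5 8 9 2 11 12
5<10: swap(2,3), lo=3 mid=4 ⇒ 3 4 5 10 8 9 2 11 12
8<10: swap(3,4), lo=4 mid=5 ⇒ 3 4 5 8 10 9 2 11 12
9<10: swap(4,5), lo=5 mid=6 ⇒ 3 4 5 8 9 10 2 11 12
2<10: swap(5,6), lo=6 mid=7 ⇒ 3 4 5 8 9 2 10 11 12
11>10: swap(7,8), hi=7 ⇒ 3 4 5 8 9 2 10 12 11
12>10: swap(7,7), hi=6 ⇒ 3 4 5 8 9 2 10 12 11
done. lo=6 hi=6; v=3 4 5 8 9 2 10 12 11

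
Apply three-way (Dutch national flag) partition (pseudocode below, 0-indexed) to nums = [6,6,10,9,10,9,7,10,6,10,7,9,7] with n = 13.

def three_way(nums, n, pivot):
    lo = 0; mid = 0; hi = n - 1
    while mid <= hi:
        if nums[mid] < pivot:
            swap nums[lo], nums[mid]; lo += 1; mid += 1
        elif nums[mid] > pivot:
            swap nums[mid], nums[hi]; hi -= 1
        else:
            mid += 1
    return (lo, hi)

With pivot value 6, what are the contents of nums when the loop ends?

[6,6,6,10,9,7,10,9,10,7,9,7,10]

pivot = 6; lo=0, mid=0, hi=12
nums[mid]=6=6: mid=1
nums[mid]=6=6: mid=2
nums[mid]=10>6: swap nums[2],nums[12]; hi=11 → [6,6,7,9,10,9,7,10,6,10,7,9,10]
nums[mid]=7>6: swap nums[2],nums[11]; hi=10 → [6,6,9,9,10,9,7,10,6,10,7,7,10]
nums[mid]=9>6: swap nums[2],nums[10]; hi=9 → [6,6,7,9,10,9,7,10,6,10,9,7,10]
nums[mid]=7>6: swap nums[2],nums[9]; hi=8 → [6,6,10,9,10,9,7,10,6,7,9,7,10]
nums[mid]=10>6: swap nums[2],nums[8]; hi=7 → [6,6,6,9,10,9,7,10,10,7,9,7,10]
nums[mid]=6=6: mid=3
nums[mid]=9>6: swap nums[3],nums[7]; hi=6 → [6,6,6,10,10,9,7,9,10,7,9,7,10]
nums[mid]=10>6: swap nums[3],nums[6]; hi=5 → [6,6,6,7,10,9,10,9,10,7,9,7,10]
nums[mid]=7>6: swap nums[3],nums[5]; hi=4 → [6,6,6,9,10,7,10,9,10,7,9,7,10]
nums[mid]=9>6: swap nums[3],nums[4]; hi=3 → [6,6,6,10,9,7,10,9,10,7,9,7,10]
nums[mid]=10>6: swap nums[3],nums[3]; hi=2 → [6,6,6,10,9,7,10,9,10,7,9,7,10]
end: lo=0, hi=2; nums = [6,6,6,10,9,7,10,9,10,7,9,7,10]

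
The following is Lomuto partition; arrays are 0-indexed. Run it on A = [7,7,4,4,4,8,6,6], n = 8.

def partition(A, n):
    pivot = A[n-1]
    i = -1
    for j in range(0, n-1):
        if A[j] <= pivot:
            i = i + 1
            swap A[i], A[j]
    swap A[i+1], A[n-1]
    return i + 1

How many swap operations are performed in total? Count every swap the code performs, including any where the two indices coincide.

5

pivot = A[7] = 6; i = -1
j=0: A[0]=7 > 6 → no swap
j=1: A[1]=7 > 6 → no swap
j=2: A[2]=4 ≤ 6 → i=0, swap A[0],A[2] → [4,7,7,4,4,8,6,6]
j=3: A[3]=4 ≤ 6 → i=1, swap A[1],A[3] → [4,4,7,7,4,8,6,6]
j=4: A[4]=4 ≤ 6 → i=2, swap A[2],A[4] → [4,4,4,7,7,8,6,6]
j=5: A[5]=8 > 6 → no swap
j=6: A[6]=6 ≤ 6 → i=3, swap A[3],A[6] → [4,4,4,6,7,8,7,6]
final swap A[4],A[7] → [4,4,4,6,6,8,7,7]; return 4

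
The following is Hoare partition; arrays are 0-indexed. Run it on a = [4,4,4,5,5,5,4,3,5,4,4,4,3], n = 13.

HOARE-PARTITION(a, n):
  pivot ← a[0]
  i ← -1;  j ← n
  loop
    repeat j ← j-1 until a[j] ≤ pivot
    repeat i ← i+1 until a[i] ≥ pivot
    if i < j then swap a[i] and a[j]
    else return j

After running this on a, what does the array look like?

pivot=4
j stops at 12 (3), i stops at 0 (4); swap ⇒ [3,4,4,5,5,5,4,3,5,4,4,4,4]
j stops at 11 (4), i stops at 1 (4); swap ⇒ [3,4,4,5,5,5,4,3,5,4,4,4,4]
j stops at 10 (4), i stops at 2 (4); swap ⇒ [3,4,4,5,5,5,4,3,5,4,4,4,4]
j stops at 9 (4), i stops at 3 (5); swap ⇒ [3,4,4,4,5,5,4,3,5,5,4,4,4]
j stops at 7 (3), i stops at 4 (5); swap ⇒ [3,4,4,4,3,5,4,5,5,5,4,4,4]
j stops at 6 (4), i stops at 5 (5); swap ⇒ [3,4,4,4,3,4,5,5,5,5,4,4,4]
j stops at 5, i stops at 6; i≥j ⇒ return 5. a=[3,4,4,4,3,4,5,5,5,5,4,4,4]

[3,4,4,4,3,4,5,5,5,5,4,4,4]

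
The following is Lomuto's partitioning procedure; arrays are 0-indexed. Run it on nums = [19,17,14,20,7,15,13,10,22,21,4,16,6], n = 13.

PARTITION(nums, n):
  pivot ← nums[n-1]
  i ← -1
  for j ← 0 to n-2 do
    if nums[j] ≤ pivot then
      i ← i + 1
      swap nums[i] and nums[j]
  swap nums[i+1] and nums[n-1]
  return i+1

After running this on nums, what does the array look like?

[4,6,14,20,7,15,13,10,22,21,19,16,17]

pivot = nums[12] = 6; i = -1
j=0: nums[0]=19 > 6 → no swap
j=1: nums[1]=17 > 6 → no swap
j=2: nums[2]=14 > 6 → no swap
j=3: nums[3]=20 > 6 → no swap
j=4: nums[4]=7 > 6 → no swap
j=5: nums[5]=15 > 6 → no swap
j=6: nums[6]=13 > 6 → no swap
j=7: nums[7]=10 > 6 → no swap
j=8: nums[8]=22 > 6 → no swap
j=9: nums[9]=21 > 6 → no swap
j=10: nums[10]=4 ≤ 6 → i=0, swap nums[0],nums[10] → [4,17,14,20,7,15,13,10,22,21,19,16,6]
j=11: nums[11]=16 > 6 → no swap
final swap nums[1],nums[12] → [4,6,14,20,7,15,13,10,22,21,19,16,17]; return 1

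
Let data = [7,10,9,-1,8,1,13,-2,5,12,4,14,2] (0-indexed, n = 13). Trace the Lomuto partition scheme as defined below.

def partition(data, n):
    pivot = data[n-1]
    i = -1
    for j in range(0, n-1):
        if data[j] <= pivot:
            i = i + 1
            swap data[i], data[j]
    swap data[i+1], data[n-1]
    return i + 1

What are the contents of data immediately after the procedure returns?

pivot=2, i=-1
j=0: 7>2, skip
j=1: 10>2, skip
j=2: 9>2, skip
j=3: -1≤2, i=0, swap(0,3) ⇒ [-1,10,9,7,8,1,13,-2,5,12,4,14,2]
j=4: 8>2, skip
j=5: 1≤2, i=1, swap(1,5) ⇒ [-1,1,9,7,8,10,13,-2,5,12,4,14,2]
j=6: 13>2, skip
j=7: -2≤2, i=2, swap(2,7) ⇒ [-1,1,-2,7,8,10,13,9,5,12,4,14,2]
j=8: 5>2, skip
j=9: 12>2, skip
j=10: 4>2, skip
j=11: 14>2, skip
swap(3,12) ⇒ [-1,1,-2,2,8,10,13,9,5,12,4,14,7]; return 3

[-1,1,-2,2,8,10,13,9,5,12,4,14,7]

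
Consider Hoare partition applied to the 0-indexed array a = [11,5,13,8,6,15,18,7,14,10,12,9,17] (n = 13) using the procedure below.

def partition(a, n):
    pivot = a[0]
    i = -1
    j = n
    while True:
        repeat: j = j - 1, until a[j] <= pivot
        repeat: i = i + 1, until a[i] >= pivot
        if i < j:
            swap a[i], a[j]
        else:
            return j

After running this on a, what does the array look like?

[9,5,10,8,6,7,18,15,14,13,12,11,17]

pivot=11
j stops at 11 (9), i stops at 0 (11); swap ⇒ [9,5,13,8,6,15,18,7,14,10,12,11,17]
j stops at 9 (10), i stops at 2 (13); swap ⇒ [9,5,10,8,6,15,18,7,14,13,12,11,17]
j stops at 7 (7), i stops at 5 (15); swap ⇒ [9,5,10,8,6,7,18,15,14,13,12,11,17]
j stops at 5, i stops at 6; i≥j ⇒ return 5. a=[9,5,10,8,6,7,18,15,14,13,12,11,17]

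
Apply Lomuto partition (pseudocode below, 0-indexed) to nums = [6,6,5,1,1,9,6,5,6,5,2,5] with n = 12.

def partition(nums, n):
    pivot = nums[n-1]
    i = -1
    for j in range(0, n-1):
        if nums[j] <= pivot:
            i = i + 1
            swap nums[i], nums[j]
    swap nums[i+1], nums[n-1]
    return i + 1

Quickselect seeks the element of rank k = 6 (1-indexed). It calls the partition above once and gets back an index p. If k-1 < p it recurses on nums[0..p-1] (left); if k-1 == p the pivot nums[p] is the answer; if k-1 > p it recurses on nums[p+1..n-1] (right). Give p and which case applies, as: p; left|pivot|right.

6; left

pivot = nums[11] = 5; i = -1
j=0: nums[0]=6 > 5 → no swap
j=1: nums[1]=6 > 5 → no swap
j=2: nums[2]=5 ≤ 5 → i=0, swap nums[0],nums[2] → [5,6,6,1,1,9,6,5,6,5,2,5]
j=3: nums[3]=1 ≤ 5 → i=1, swap nums[1],nums[3] → [5,1,6,6,1,9,6,5,6,5,2,5]
j=4: nums[4]=1 ≤ 5 → i=2, swap nums[2],nums[4] → [5,1,1,6,6,9,6,5,6,5,2,5]
j=5: nums[5]=9 > 5 → no swap
j=6: nums[6]=6 > 5 → no swap
j=7: nums[7]=5 ≤ 5 → i=3, swap nums[3],nums[7] → [5,1,1,5,6,9,6,6,6,5,2,5]
j=8: nums[8]=6 > 5 → no swap
j=9: nums[9]=5 ≤ 5 → i=4, swap nums[4],nums[9] → [5,1,1,5,5,9,6,6,6,6,2,5]
j=10: nums[10]=2 ≤ 5 → i=5, swap nums[5],nums[10] → [5,1,1,5,5,2,6,6,6,6,9,5]
final swap nums[6],nums[11] → [5,1,1,5,5,2,5,6,6,6,9,6]; return 6
p = 6; k-1 = 5 < 6 ⇒ left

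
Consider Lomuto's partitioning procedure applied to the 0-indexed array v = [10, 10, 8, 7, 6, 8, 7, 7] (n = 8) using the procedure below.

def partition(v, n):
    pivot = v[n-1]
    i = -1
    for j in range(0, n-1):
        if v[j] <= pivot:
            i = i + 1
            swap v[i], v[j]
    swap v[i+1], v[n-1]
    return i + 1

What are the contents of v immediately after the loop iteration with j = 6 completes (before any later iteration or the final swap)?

pivot = v[7] = 7; i = -1
j=0: v[0]=10 > 7 → no swap
j=1: v[1]=10 > 7 → no swap
j=2: v[2]=8 > 7 → no swap
j=3: v[3]=7 ≤ 7 → i=0, swap v[0],v[3] → [7, 10, 8, 10, 6, 8, 7, 7]
j=4: v[4]=6 ≤ 7 → i=1, swap v[1],v[4] → [7, 6, 8, 10, 10, 8, 7, 7]
j=5: v[5]=8 > 7 → no swap
j=6: v[6]=7 ≤ 7 → i=2, swap v[2],v[6] → [7, 6, 7, 10, 10, 8, 8, 7]
(after j=6) v = [7, 6, 7, 10, 10, 8, 8, 7]

[7, 6, 7, 10, 10, 8, 8, 7]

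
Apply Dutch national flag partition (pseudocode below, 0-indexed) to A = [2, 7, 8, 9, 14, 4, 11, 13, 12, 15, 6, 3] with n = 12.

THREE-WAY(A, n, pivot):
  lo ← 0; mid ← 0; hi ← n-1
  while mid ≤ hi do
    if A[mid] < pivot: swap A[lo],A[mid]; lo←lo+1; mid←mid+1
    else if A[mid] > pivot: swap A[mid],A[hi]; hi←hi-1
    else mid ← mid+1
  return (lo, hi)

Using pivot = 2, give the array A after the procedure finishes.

lo=0 mid=0 hi=11
2=2: mid=1
7>2: swap(1,11), hi=10 ⇒ [2, 3, 8, 9, 14, 4, 11, 13, 12, 15, 6, 7]
3>2: swap(1,10), hi=9 ⇒ [2, 6, 8, 9, 14, 4, 11, 13, 12, 15, 3, 7]
6>2: swap(1,9), hi=8 ⇒ [2, 15, 8, 9, 14, 4, 11, 13, 12, 6, 3, 7]
15>2: swap(1,8), hi=7 ⇒ [2, 12, 8, 9, 14, 4, 11, 13, 15, 6, 3, 7]
12>2: swap(1,7), hi=6 ⇒ [2, 13, 8, 9, 14, 4, 11, 12, 15, 6, 3, 7]
13>2: swap(1,6), hi=5 ⇒ [2, 11, 8, 9, 14, 4, 13, 12, 15, 6, 3, 7]
11>2: swap(1,5), hi=4 ⇒ [2, 4, 8, 9, 14, 11, 13, 12, 15, 6, 3, 7]
4>2: swap(1,4), hi=3 ⇒ [2, 14, 8, 9, 4, 11, 13, 12, 15, 6, 3, 7]
14>2: swap(1,3), hi=2 ⇒ [2, 9, 8, 14, 4, 11, 13, 12, 15, 6, 3, 7]
9>2: swap(1,2), hi=1 ⇒ [2, 8, 9, 14, 4, 11, 13, 12, 15, 6, 3, 7]
8>2: swap(1,1), hi=0 ⇒ [2, 8, 9, 14, 4, 11, 13, 12, 15, 6, 3, 7]
done. lo=0 hi=0; A=[2, 8, 9, 14, 4, 11, 13, 12, 15, 6, 3, 7]

[2, 8, 9, 14, 4, 11, 13, 12, 15, 6, 3, 7]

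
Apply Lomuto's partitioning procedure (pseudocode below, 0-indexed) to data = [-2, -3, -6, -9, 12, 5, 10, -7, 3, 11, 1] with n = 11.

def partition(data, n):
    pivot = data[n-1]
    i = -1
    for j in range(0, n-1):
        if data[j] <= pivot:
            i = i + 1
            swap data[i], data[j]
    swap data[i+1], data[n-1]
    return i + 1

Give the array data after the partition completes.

pivot = data[10] = 1; i = -1
j=0: data[0]=-2 ≤ 1 → i=0, swap data[0],data[0] (no change) → [-2, -3, -6, -9, 12, 5, 10, -7, 3, 11, 1]
j=1: data[1]=-3 ≤ 1 → i=1, swap data[1],data[1] (no change) → [-2, -3, -6, -9, 12, 5, 10, -7, 3, 11, 1]
j=2: data[2]=-6 ≤ 1 → i=2, swap data[2],data[2] (no change) → [-2, -3, -6, -9, 12, 5, 10, -7, 3, 11, 1]
j=3: data[3]=-9 ≤ 1 → i=3, swap data[3],data[3] (no change) → [-2, -3, -6, -9, 12, 5, 10, -7, 3, 11, 1]
j=4: data[4]=12 > 1 → no swap
j=5: data[5]=5 > 1 → no swap
j=6: data[6]=10 > 1 → no swap
j=7: data[7]=-7 ≤ 1 → i=4, swap data[4],data[7] → [-2, -3, -6, -9, -7, 5, 10, 12, 3, 11, 1]
j=8: data[8]=3 > 1 → no swap
j=9: data[9]=11 > 1 → no swap
final swap data[5],data[10] → [-2, -3, -6, -9, -7, 1, 10, 12, 3, 11, 5]; return 5

[-2, -3, -6, -9, -7, 1, 10, 12, 3, 11, 5]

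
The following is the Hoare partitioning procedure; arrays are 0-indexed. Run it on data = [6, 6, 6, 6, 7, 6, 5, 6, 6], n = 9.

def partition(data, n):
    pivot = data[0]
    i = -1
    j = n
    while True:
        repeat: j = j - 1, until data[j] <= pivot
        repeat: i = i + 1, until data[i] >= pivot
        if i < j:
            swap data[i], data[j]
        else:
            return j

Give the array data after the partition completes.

[6, 6, 5, 6, 7, 6, 6, 6, 6]

pivot = data[0] = 6; i = -1, j = 9
j→8 (data[8]=6≤6), i→0 (data[0]=6≥6); i<j, swap → [6, 6, 6, 6, 7, 6, 5, 6, 6]
j→7 (data[7]=6≤6), i→1 (data[1]=6≥6); i<j, swap → [6, 6, 6, 6, 7, 6, 5, 6, 6]
j→6 (data[6]=5≤6), i→2 (data[2]=6≥6); i<j, swap → [6, 6, 5, 6, 7, 6, 6, 6, 6]
j→5 (data[5]=6≤6), i→3 (data[3]=6≥6); i<j, swap → [6, 6, 5, 6, 7, 6, 6, 6, 6]
j→3, i→4; i≥j, return j=3. data = [6, 6, 5, 6, 7, 6, 6, 6, 6]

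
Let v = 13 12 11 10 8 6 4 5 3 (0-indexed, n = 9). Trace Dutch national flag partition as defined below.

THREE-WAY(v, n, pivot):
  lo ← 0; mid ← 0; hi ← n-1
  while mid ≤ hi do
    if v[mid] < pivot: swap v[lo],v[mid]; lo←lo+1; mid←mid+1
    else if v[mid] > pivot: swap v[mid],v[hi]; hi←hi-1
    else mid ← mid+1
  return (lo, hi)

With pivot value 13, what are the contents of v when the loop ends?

12 11 10 8 6 4 5 3 13

lo=0 mid=0 hi=8
13=13: mid=1
12<13: swap(0,1), lo=1 mid=2 ⇒ 12 13 11 10 8 6 4 5 3
11<13: swap(1,2), lo=2 mid=3 ⇒ 12 11 13 10 8 6 4 5 3
10<13: swap(2,3), lo=3 mid=4 ⇒ 12 11 10 13 8 6 4 5 3
8<13: swap(3,4), lo=4 mid=5 ⇒ 12 11 10 8 13 6 4 5 3
6<13: swap(4,5), lo=5 mid=6 ⇒ 12 11 10 8 6 13 4 5 3
4<13: swap(5,6), lo=6 mid=7 ⇒ 12 11 10 8 6 4 13 5 3
5<13: swap(6,7), lo=7 mid=8 ⇒ 12 11 10 8 6 4 5 13 3
3<13: swap(7,8), lo=8 mid=9 ⇒ 12 11 10 8 6 4 5 3 13
done. lo=8 hi=8; v=12 11 10 8 6 4 5 3 13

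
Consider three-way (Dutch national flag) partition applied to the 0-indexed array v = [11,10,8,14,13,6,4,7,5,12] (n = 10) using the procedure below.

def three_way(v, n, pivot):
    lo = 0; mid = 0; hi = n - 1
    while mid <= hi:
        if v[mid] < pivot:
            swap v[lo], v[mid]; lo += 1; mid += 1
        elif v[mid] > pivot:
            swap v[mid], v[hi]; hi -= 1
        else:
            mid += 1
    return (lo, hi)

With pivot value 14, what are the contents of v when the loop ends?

[11,10,8,13,6,4,7,5,12,14]

lo=0 mid=0 hi=9
11<14: swap(0,0), lo=1 mid=1 ⇒ [11,10,8,14,13,6,4,7,5,12]
10<14: swap(1,1), lo=2 mid=2 ⇒ [11,10,8,14,13,6,4,7,5,12]
8<14: swap(2,2), lo=3 mid=3 ⇒ [11,10,8,14,13,6,4,7,5,12]
14=14: mid=4
13<14: swap(3,4), lo=4 mid=5 ⇒ [11,10,8,13,14,6,4,7,5,12]
6<14: swap(4,5), lo=5 mid=6 ⇒ [11,10,8,13,6,14,4,7,5,12]
4<14: swap(5,6), lo=6 mid=7 ⇒ [11,10,8,13,6,4,14,7,5,12]
7<14: swap(6,7), lo=7 mid=8 ⇒ [11,10,8,13,6,4,7,14,5,12]
5<14: swap(7,8), lo=8 mid=9 ⇒ [11,10,8,13,6,4,7,5,14,12]
12<14: swap(8,9), lo=9 mid=10 ⇒ [11,10,8,13,6,4,7,5,12,14]
done. lo=9 hi=9; v=[11,10,8,13,6,4,7,5,12,14]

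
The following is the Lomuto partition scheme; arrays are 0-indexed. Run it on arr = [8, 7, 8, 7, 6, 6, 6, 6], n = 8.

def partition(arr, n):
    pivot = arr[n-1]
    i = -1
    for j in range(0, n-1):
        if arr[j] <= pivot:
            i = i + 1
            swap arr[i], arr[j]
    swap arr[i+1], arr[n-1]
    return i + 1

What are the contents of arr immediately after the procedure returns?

[6, 6, 6, 6, 8, 7, 8, 7]

pivot = arr[7] = 6; i = -1
j=0: arr[0]=8 > 6 → no swap
j=1: arr[1]=7 > 6 → no swap
j=2: arr[2]=8 > 6 → no swap
j=3: arr[3]=7 > 6 → no swap
j=4: arr[4]=6 ≤ 6 → i=0, swap arr[0],arr[4] → [6, 7, 8, 7, 8, 6, 6, 6]
j=5: arr[5]=6 ≤ 6 → i=1, swap arr[1],arr[5] → [6, 6, 8, 7, 8, 7, 6, 6]
j=6: arr[6]=6 ≤ 6 → i=2, swap arr[2],arr[6] → [6, 6, 6, 7, 8, 7, 8, 6]
final swap arr[3],arr[7] → [6, 6, 6, 6, 8, 7, 8, 7]; return 3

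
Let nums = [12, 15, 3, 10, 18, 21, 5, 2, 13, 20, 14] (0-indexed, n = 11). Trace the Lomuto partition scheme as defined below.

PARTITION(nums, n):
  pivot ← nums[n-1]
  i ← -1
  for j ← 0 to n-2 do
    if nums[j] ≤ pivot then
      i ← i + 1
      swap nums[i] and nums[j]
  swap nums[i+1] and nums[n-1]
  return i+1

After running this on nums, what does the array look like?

[12, 3, 10, 5, 2, 13, 14, 18, 21, 20, 15]

pivot = nums[10] = 14; i = -1
j=0: nums[0]=12 ≤ 14 → i=0, swap nums[0],nums[0] (no change) → [12, 15, 3, 10, 18, 21, 5, 2, 13, 20, 14]
j=1: nums[1]=15 > 14 → no swap
j=2: nums[2]=3 ≤ 14 → i=1, swap nums[1],nums[2] → [12, 3, 15, 10, 18, 21, 5, 2, 13, 20, 14]
j=3: nums[3]=10 ≤ 14 → i=2, swap nums[2],nums[3] → [12, 3, 10, 15, 18, 21, 5, 2, 13, 20, 14]
j=4: nums[4]=18 > 14 → no swap
j=5: nums[5]=21 > 14 → no swap
j=6: nums[6]=5 ≤ 14 → i=3, swap nums[3],nums[6] → [12, 3, 10, 5, 18, 21, 15, 2, 13, 20, 14]
j=7: nums[7]=2 ≤ 14 → i=4, swap nums[4],nums[7] → [12, 3, 10, 5, 2, 21, 15, 18, 13, 20, 14]
j=8: nums[8]=13 ≤ 14 → i=5, swap nums[5],nums[8] → [12, 3, 10, 5, 2, 13, 15, 18, 21, 20, 14]
j=9: nums[9]=20 > 14 → no swap
final swap nums[6],nums[10] → [12, 3, 10, 5, 2, 13, 14, 18, 21, 20, 15]; return 6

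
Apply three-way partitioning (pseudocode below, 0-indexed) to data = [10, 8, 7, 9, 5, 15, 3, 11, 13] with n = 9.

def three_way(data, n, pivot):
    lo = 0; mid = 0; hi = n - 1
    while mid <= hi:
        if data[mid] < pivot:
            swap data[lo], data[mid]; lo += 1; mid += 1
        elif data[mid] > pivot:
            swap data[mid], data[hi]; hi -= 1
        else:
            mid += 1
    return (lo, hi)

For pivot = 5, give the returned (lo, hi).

(1, 1)

lo=0 mid=0 hi=8
10>5: swap(0,8), hi=7 ⇒ [13, 8, 7, 9, 5, 15, 3, 11, 10]
13>5: swap(0,7), hi=6 ⇒ [11, 8, 7, 9, 5, 15, 3, 13, 10]
11>5: swap(0,6), hi=5 ⇒ [3, 8, 7, 9, 5, 15, 11, 13, 10]
3<5: swap(0,0), lo=1 mid=1 ⇒ [3, 8, 7, 9, 5, 15, 11, 13, 10]
8>5: swap(1,5), hi=4 ⇒ [3, 15, 7, 9, 5, 8, 11, 13, 10]
15>5: swap(1,4), hi=3 ⇒ [3, 5, 7, 9, 15, 8, 11, 13, 10]
5=5: mid=2
7>5: swap(2,3), hi=2 ⇒ [3, 5, 9, 7, 15, 8, 11, 13, 10]
9>5: swap(2,2), hi=1 ⇒ [3, 5, 9, 7, 15, 8, 11, 13, 10]
done. lo=1 hi=1; data=[3, 5, 9, 7, 15, 8, 11, 13, 10]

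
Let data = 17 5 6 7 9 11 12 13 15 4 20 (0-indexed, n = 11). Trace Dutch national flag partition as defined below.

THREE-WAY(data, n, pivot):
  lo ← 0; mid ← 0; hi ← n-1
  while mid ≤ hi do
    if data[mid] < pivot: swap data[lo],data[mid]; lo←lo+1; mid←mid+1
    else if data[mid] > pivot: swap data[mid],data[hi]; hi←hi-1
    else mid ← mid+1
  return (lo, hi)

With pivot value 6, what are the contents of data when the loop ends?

4 5 6 9 11 12 13 15 7 20 17

pivot = 6; lo=0, mid=0, hi=10
data[mid]=17>6: swap data[0],data[10]; hi=9 → 20 5 6 7 9 11 12 13 15 4 17
data[mid]=20>6: swap data[0],data[9]; hi=8 → 4 5 6 7 9 11 12 13 15 20 17
data[mid]=4<6: swap data[0],data[0]; lo=1,mid=1 → 4 5 6 7 9 11 12 13 15 20 17
data[mid]=5<6: swap data[1],data[1]; lo=2,mid=2 → 4 5 6 7 9 11 12 13 15 20 17
data[mid]=6=6: mid=3
data[mid]=7>6: swap data[3],data[8]; hi=7 → 4 5 6 15 9 11 12 13 7 20 17
data[mid]=15>6: swap data[3],data[7]; hi=6 → 4 5 6 13 9 11 12 15 7 20 17
data[mid]=13>6: swap data[3],data[6]; hi=5 → 4 5 6 12 9 11 13 15 7 20 17
data[mid]=12>6: swap data[3],data[5]; hi=4 → 4 5 6 11 9 12 13 15 7 20 17
data[mid]=11>6: swap data[3],data[4]; hi=3 → 4 5 6 9 11 12 13 15 7 20 17
data[mid]=9>6: swap data[3],data[3]; hi=2 → 4 5 6 9 11 12 13 15 7 20 17
end: lo=2, hi=2; data = 4 5 6 9 11 12 13 15 7 20 17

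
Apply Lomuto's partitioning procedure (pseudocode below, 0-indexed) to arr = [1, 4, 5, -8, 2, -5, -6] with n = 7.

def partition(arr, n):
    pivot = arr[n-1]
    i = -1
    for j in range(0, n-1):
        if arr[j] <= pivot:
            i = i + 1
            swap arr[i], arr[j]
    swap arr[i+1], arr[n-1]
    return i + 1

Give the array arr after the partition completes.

pivot=-6, i=-1
j=0: 1>-6, skip
j=1: 4>-6, skip
j=2: 5>-6, skip
j=3: -8≤-6, i=0, swap(0,3) ⇒ [-8, 4, 5, 1, 2, -5, -6]
j=4: 2>-6, skip
j=5: -5>-6, skip
swap(1,6) ⇒ [-8, -6, 5, 1, 2, -5, 4]; return 1

[-8, -6, 5, 1, 2, -5, 4]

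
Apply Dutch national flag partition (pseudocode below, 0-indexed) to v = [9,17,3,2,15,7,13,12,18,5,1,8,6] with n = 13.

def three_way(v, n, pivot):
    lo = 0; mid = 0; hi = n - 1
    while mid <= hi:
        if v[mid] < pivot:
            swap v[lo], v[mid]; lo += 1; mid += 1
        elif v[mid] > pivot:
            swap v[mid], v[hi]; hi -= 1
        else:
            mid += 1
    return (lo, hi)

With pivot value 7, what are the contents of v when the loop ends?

lo=0 mid=0 hi=12
9>7: swap(0,12), hi=11 ⇒ [6,17,3,2,15,7,13,12,18,5,1,8,9]
6<7: swap(0,0), lo=1 mid=1 ⇒ [6,17,3,2,15,7,13,12,18,5,1,8,9]
17>7: swap(1,11), hi=10 ⇒ [6,8,3,2,15,7,13,12,18,5,1,17,9]
8>7: swap(1,10), hi=9 ⇒ [6,1,3,2,15,7,13,12,18,5,8,17,9]
1<7: swap(1,1), lo=2 mid=2 ⇒ [6,1,3,2,15,7,13,12,18,5,8,17,9]
3<7: swap(2,2), lo=3 mid=3 ⇒ [6,1,3,2,15,7,13,12,18,5,8,17,9]
2<7: swap(3,3), lo=4 mid=4 ⇒ [6,1,3,2,15,7,13,12,18,5,8,17,9]
15>7: swap(4,9), hi=8 ⇒ [6,1,3,2,5,7,13,12,18,15,8,17,9]
5<7: swap(4,4), lo=5 mid=5 ⇒ [6,1,3,2,5,7,13,12,18,15,8,17,9]
7=7: mid=6
13>7: swap(6,8), hi=7 ⇒ [6,1,3,2,5,7,18,12,13,15,8,17,9]
18>7: swap(6,7), hi=6 ⇒ [6,1,3,2,5,7,12,18,13,15,8,17,9]
12>7: swap(6,6), hi=5 ⇒ [6,1,3,2,5,7,12,18,13,15,8,17,9]
done. lo=5 hi=5; v=[6,1,3,2,5,7,12,18,13,15,8,17,9]

[6,1,3,2,5,7,12,18,13,15,8,17,9]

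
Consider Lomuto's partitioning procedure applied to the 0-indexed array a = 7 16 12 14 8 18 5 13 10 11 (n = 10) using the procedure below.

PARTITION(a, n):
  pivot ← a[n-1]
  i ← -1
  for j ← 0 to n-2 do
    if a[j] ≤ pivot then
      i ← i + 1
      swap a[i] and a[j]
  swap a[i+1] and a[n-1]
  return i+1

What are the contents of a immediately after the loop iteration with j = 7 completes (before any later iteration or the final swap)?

pivot = a[9] = 11; i = -1
j=0: a[0]=7 ≤ 11 → i=0, swap a[0],a[0] (no change) → 7 16 12 14 8 18 5 13 10 11
j=1: a[1]=16 > 11 → no swap
j=2: a[2]=12 > 11 → no swap
j=3: a[3]=14 > 11 → no swap
j=4: a[4]=8 ≤ 11 → i=1, swap a[1],a[4] → 7 8 12 14 16 18 5 13 10 11
j=5: a[5]=18 > 11 → no swap
j=6: a[6]=5 ≤ 11 → i=2, swap a[2],a[6] → 7 8 5 14 16 18 12 13 10 11
j=7: a[7]=13 > 11 → no swap
(after j=7) a = 7 8 5 14 16 18 12 13 10 11

7 8 5 14 16 18 12 13 10 11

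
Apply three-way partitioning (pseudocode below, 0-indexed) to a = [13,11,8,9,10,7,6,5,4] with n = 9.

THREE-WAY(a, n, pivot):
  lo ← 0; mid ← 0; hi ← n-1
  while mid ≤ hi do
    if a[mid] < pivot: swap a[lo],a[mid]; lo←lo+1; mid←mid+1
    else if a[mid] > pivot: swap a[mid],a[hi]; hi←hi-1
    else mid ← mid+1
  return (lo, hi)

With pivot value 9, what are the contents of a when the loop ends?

[4,5,8,6,7,9,10,11,13]

pivot = 9; lo=0, mid=0, hi=8
a[mid]=13>9: swap a[0],a[8]; hi=7 → [4,11,8,9,10,7,6,5,13]
a[mid]=4<9: swap a[0],a[0]; lo=1,mid=1 → [4,11,8,9,10,7,6,5,13]
a[mid]=11>9: swap a[1],a[7]; hi=6 → [4,5,8,9,10,7,6,11,13]
a[mid]=5<9: swap a[1],a[1]; lo=2,mid=2 → [4,5,8,9,10,7,6,11,13]
a[mid]=8<9: swap a[2],a[2]; lo=3,mid=3 → [4,5,8,9,10,7,6,11,13]
a[mid]=9=9: mid=4
a[mid]=10>9: swap a[4],a[6]; hi=5 → [4,5,8,9,6,7,10,11,13]
a[mid]=6<9: swap a[3],a[4]; lo=4,mid=5 → [4,5,8,6,9,7,10,11,13]
a[mid]=7<9: swap a[4],a[5]; lo=5,mid=6 → [4,5,8,6,7,9,10,11,13]
end: lo=5, hi=5; a = [4,5,8,6,7,9,10,11,13]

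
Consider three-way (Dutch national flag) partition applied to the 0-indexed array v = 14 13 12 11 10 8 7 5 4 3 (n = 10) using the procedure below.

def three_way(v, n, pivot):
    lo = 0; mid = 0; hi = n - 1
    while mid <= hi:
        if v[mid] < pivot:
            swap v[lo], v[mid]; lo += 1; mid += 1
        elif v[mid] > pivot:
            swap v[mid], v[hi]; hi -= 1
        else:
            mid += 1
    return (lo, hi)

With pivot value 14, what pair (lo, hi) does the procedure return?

pivot = 14; lo=0, mid=0, hi=9
v[mid]=14=14: mid=1
v[mid]=13<14: swap v[0],v[1]; lo=1,mid=2 → 13 14 12 11 10 8 7 5 4 3
v[mid]=12<14: swap v[1],v[2]; lo=2,mid=3 → 13 12 14 11 10 8 7 5 4 3
v[mid]=11<14: swap v[2],v[3]; lo=3,mid=4 → 13 12 11 14 10 8 7 5 4 3
v[mid]=10<14: swap v[3],v[4]; lo=4,mid=5 → 13 12 11 10 14 8 7 5 4 3
v[mid]=8<14: swap v[4],v[5]; lo=5,mid=6 → 13 12 11 10 8 14 7 5 4 3
v[mid]=7<14: swap v[5],v[6]; lo=6,mid=7 → 13 12 11 10 8 7 14 5 4 3
v[mid]=5<14: swap v[6],v[7]; lo=7,mid=8 → 13 12 11 10 8 7 5 14 4 3
v[mid]=4<14: swap v[7],v[8]; lo=8,mid=9 → 13 12 11 10 8 7 5 4 14 3
v[mid]=3<14: swap v[8],v[9]; lo=9,mid=10 → 13 12 11 10 8 7 5 4 3 14
end: lo=9, hi=9; v = 13 12 11 10 8 7 5 4 3 14

(9, 9)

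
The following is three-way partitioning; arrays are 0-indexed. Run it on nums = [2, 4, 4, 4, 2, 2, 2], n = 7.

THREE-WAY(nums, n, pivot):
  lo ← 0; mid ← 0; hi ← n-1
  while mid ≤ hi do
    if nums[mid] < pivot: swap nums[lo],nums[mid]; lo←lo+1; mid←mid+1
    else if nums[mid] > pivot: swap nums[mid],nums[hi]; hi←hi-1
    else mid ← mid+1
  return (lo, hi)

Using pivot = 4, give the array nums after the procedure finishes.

lo=0 mid=0 hi=6
2<4: swap(0,0), lo=1 mid=1 ⇒ [2, 4, 4, 4, 2, 2, 2]
4=4: mid=2
4=4: mid=3
4=4: mid=4
2<4: swap(1,4), lo=2 mid=5 ⇒ [2, 2, 4, 4, 4, 2, 2]
2<4: swap(2,5), lo=3 mid=6 ⇒ [2, 2, 2, 4, 4, 4, 2]
2<4: swap(3,6), lo=4 mid=7 ⇒ [2, 2, 2, 2, 4, 4, 4]
done. lo=4 hi=6; nums=[2, 2, 2, 2, 4, 4, 4]

[2, 2, 2, 2, 4, 4, 4]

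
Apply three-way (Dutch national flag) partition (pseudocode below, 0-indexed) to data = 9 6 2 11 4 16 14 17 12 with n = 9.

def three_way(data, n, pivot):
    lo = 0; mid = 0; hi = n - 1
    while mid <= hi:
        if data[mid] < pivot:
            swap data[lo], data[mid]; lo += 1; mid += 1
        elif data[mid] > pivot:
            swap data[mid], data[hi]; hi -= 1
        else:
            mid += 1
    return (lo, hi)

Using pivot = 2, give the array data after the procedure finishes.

pivot = 2; lo=0, mid=0, hi=8
data[mid]=9>2: swap data[0],data[8]; hi=7 → 12 6 2 11 4 16 14 17 9
data[mid]=12>2: swap data[0],data[7]; hi=6 → 17 6 2 11 4 16 14 12 9
data[mid]=17>2: swap data[0],data[6]; hi=5 → 14 6 2 11 4 16 17 12 9
data[mid]=14>2: swap data[0],data[5]; hi=4 → 16 6 2 11 4 14 17 12 9
data[mid]=16>2: swap data[0],data[4]; hi=3 → 4 6 2 11 16 14 17 12 9
data[mid]=4>2: swap data[0],data[3]; hi=2 → 11 6 2 4 16 14 17 12 9
data[mid]=11>2: swap data[0],data[2]; hi=1 → 2 6 11 4 16 14 17 12 9
data[mid]=2=2: mid=1
data[mid]=6>2: swap data[1],data[1]; hi=0 → 2 6 11 4 16 14 17 12 9
end: lo=0, hi=0; data = 2 6 11 4 16 14 17 12 9

2 6 11 4 16 14 17 12 9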